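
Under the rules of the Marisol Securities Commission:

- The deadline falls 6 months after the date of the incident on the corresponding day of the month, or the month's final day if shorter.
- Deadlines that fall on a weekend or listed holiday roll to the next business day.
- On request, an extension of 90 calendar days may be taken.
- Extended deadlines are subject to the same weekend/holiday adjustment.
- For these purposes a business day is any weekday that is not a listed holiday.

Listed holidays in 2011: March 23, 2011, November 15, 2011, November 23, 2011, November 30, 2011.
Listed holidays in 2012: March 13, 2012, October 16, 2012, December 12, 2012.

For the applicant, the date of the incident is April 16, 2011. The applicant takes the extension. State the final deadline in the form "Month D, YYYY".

January 16, 2012

Moving 6 months forward from April 16, 2011 on the corresponding day gives October 16, 2011.
October 16, 2011 is a Sunday; the next business day is October 17, 2011 (Monday).
Add the 90 calendar-day extension to October 17, 2011: January 15, 2012.
January 15, 2012 is a Sunday; the next business day is January 16, 2012 (Monday).
Final deadline: January 16, 2012.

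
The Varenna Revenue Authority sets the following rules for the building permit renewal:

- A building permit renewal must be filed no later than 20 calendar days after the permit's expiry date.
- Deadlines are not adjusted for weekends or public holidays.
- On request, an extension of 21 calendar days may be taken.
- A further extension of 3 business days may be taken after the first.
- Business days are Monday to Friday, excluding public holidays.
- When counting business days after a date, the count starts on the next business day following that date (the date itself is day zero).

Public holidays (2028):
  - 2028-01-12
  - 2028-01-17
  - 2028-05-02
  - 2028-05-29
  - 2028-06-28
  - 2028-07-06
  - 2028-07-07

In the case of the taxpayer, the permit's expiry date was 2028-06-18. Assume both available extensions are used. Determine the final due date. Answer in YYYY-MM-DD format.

20 calendar days after 2028-06-18 is 2028-07-08.
No adjustment is made for weekends or holidays, so 2028-07-08 stands.
Add the 21 calendar-day extension to 2028-07-08: 2028-07-29.
2028-07-29 falls on a Saturday. The rules make no weekend/holiday allowance, so it remains 2028-07-29.
Counting 3 further business days from 2028-07-29 reaches 2028-08-02.
2028-08-02 falls on a Wednesday. The rules make no weekend/holiday allowance, so it remains 2028-08-02.
So the filing is due 2028-08-02.

2028-08-02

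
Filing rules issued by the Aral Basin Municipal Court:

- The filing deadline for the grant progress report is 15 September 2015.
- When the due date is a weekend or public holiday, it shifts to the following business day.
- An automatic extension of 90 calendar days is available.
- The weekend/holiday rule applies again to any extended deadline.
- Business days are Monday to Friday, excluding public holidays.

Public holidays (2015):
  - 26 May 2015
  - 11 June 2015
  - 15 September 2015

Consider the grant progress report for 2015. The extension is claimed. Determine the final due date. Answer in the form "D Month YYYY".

15 December 2015

Start from the fixed due date, 15 September 2015.
15 September 2015 falls on a listed holiday. Rolling to the next business day gives 16 September 2015, a Wednesday.
The 90-calendar-day extension moves the deadline from 16 September 2015 to 15 December 2015.
15 December 2015 is a Tuesday and not a listed holiday, so it stands.
Deadline: 15 December 2015.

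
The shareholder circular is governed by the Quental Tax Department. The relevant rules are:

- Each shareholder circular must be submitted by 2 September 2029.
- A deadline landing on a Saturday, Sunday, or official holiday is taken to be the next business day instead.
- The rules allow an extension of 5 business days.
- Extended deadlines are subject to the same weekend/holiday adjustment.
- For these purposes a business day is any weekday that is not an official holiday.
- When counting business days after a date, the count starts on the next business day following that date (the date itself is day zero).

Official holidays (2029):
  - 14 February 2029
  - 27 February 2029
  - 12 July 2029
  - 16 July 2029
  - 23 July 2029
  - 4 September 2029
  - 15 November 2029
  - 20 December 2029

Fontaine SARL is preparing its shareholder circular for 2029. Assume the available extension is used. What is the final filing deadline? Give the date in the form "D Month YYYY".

The stated deadline is 2 September 2029.
2 September 2029 is a Sunday; the next business day is 3 September 2029 (Monday).
The 5-business-day extension runs from 3 September 2029 to 11 September 2029.
Since 11 September 2029 is a Tuesday and not a holiday, the date is unchanged.
Final deadline: 11 September 2029.

11 September 2029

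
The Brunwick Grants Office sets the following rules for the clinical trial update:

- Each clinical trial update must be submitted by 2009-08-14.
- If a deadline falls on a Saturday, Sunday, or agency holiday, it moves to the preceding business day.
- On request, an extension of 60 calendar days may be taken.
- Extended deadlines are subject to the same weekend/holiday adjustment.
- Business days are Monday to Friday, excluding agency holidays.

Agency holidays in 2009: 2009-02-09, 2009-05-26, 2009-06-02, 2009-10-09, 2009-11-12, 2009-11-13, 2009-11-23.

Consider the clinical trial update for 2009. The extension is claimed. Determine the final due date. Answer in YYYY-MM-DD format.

2009-10-13

Start from the fixed due date, 2009-08-14.
2009-08-14 falls on a Friday, which is a business day, so no adjustment is needed.
With the 60-day extension, 2009-08-14 becomes 2009-10-13.
Since 2009-10-13 is a Tuesday and not a holiday, the date is unchanged.
Deadline: 2009-10-13.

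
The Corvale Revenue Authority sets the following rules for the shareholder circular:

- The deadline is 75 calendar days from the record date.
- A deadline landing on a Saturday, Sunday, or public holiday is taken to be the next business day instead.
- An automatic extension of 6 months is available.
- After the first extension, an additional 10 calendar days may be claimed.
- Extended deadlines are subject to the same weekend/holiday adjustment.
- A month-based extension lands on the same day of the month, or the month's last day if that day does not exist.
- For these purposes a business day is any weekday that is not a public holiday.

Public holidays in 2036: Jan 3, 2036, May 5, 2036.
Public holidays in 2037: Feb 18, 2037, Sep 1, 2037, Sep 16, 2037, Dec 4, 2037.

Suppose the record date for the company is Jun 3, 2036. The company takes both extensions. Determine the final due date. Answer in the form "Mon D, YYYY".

Mar 2, 2037

From Jun 3, 2036, 75 calendar days later is Aug 17, 2036.
Aug 17, 2036 is a Sunday, so it moves to the next business day, Aug 18, 2036 (Monday).
The 6 months extension carries Aug 18, 2036 to Feb 18, 2037.
Feb 18, 2037 is a listed holiday; the next business day is Feb 19, 2037 (Thursday).
The 10-calendar-day extension moves the deadline from Feb 19, 2037 to Mar 1, 2037.
Mar 1, 2037 is a Sunday; the next business day is Mar 2, 2037 (Monday).
Deadline: Mar 2, 2037.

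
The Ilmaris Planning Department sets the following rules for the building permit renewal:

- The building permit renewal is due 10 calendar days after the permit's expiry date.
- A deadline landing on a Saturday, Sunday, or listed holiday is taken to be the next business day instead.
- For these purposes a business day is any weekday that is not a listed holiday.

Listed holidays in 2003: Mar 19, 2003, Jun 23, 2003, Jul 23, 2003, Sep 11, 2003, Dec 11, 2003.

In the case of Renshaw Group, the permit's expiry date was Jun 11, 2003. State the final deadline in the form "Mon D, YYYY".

Jun 24, 2003

Adding 10 calendar days to Jun 11, 2003 gives Jun 21, 2003.
Jun 21, 2003 falls on a Saturday. Rolling to the next business day gives Jun 24, 2003, a Tuesday.
Final deadline: Jun 24, 2003.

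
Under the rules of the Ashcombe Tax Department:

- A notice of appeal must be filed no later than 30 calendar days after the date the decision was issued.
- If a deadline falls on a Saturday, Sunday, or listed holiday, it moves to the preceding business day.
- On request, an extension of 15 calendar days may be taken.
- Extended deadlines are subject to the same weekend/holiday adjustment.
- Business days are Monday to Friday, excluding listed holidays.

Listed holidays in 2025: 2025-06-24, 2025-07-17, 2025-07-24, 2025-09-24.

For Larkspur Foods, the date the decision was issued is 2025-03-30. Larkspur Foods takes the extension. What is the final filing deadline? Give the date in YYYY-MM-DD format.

2025-05-14

30 calendar days after 2025-03-30 is 2025-04-29.
2025-04-29 falls on a Tuesday, which is a business day, so no adjustment is needed.
Applying the 15-calendar-day extension: 2025-04-29 + 15 days = 2025-05-14.
2025-05-14 falls on a Wednesday, which is a business day, so no adjustment is needed.
Deadline: 2025-05-14.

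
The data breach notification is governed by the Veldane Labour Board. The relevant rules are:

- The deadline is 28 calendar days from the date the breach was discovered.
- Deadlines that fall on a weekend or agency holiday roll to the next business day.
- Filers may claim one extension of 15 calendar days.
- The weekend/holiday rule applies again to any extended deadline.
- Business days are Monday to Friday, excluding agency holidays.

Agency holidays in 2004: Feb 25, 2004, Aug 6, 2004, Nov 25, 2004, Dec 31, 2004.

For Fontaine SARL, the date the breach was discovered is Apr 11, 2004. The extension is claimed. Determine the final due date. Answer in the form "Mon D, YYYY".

May 25, 2004

Trigger date Apr 11, 2004 + 28 calendar days = May 9, 2004.
May 9, 2004 is a Sunday; the next business day is May 10, 2004 (Monday).
Applying the 15-calendar-day extension: May 10, 2004 + 15 days = May 25, 2004.
May 25, 2004 is a Tuesday and not a listed holiday, so it stands.
The final due date is May 25, 2004.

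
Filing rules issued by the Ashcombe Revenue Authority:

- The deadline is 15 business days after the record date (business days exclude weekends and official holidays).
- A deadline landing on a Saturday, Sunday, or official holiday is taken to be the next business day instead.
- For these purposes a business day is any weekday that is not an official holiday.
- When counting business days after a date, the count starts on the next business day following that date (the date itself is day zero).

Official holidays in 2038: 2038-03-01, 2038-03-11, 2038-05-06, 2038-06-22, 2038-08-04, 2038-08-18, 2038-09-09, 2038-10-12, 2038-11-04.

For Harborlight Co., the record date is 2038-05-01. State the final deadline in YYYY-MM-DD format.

2038-05-24

15 business days after 2038-05-01, excluding weekends and holidays, is 2038-05-24.
2038-05-24 (Monday) is already a business day.
So the filing is due 2038-05-24.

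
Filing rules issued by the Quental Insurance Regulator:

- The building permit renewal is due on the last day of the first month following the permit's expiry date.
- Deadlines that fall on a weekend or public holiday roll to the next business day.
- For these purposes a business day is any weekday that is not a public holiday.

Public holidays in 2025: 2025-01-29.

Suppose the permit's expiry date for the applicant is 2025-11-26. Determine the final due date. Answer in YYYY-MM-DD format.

1 month after 2025-11-26 is December 2025; that month ends on 2025-12-31.
2025-12-31 falls on a Wednesday, which is a business day, so no adjustment is needed.
The final due date is 2025-12-31.

2025-12-31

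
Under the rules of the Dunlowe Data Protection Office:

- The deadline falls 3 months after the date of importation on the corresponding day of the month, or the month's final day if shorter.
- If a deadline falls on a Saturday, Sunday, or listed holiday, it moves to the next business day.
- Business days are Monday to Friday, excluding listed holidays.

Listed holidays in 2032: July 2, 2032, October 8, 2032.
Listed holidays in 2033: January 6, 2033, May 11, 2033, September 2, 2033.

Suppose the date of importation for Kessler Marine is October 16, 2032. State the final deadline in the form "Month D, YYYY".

3 months from October 16, 2032 is January 16, 2033.
January 16, 2033 falls on a Sunday. Rolling to the next business day gives January 17, 2033, a Monday.
The final due date is January 17, 2033.

January 17, 2033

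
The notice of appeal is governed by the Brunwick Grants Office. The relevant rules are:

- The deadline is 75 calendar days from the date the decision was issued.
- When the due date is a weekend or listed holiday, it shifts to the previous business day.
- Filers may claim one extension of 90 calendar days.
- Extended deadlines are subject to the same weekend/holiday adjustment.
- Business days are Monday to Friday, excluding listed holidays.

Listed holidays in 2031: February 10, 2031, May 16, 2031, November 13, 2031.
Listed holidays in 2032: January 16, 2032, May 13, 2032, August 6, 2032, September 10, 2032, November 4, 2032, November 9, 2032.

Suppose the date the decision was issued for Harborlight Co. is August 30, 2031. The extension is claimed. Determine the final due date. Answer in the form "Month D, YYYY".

February 10, 2032

75 calendar days after August 30, 2031 is November 13, 2031.
November 13, 2031 is a listed holiday; the preceding business day is November 12, 2031 (Wednesday).
With the 90-day extension, November 12, 2031 becomes February 10, 2032.
Since February 10, 2032 is a Tuesday and not a holiday, the date is unchanged.
So the filing is due February 10, 2032.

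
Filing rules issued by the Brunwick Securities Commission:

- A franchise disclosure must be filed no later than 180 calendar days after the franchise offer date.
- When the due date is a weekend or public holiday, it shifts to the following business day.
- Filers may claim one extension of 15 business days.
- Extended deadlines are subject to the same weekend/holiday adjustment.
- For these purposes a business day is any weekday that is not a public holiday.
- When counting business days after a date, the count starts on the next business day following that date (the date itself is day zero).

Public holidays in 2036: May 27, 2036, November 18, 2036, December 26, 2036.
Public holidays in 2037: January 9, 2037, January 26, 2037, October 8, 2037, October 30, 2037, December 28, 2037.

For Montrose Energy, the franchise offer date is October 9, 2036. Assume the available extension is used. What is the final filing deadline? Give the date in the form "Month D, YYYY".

April 28, 2037

Trigger date October 9, 2036 + 180 calendar days = April 7, 2037.
April 7, 2037 (Tuesday) is already a business day.
The 15-business-day extension runs from April 7, 2037 to April 28, 2037.
April 28, 2037 is a Tuesday and not a listed holiday, so it stands.
So the filing is due April 28, 2037.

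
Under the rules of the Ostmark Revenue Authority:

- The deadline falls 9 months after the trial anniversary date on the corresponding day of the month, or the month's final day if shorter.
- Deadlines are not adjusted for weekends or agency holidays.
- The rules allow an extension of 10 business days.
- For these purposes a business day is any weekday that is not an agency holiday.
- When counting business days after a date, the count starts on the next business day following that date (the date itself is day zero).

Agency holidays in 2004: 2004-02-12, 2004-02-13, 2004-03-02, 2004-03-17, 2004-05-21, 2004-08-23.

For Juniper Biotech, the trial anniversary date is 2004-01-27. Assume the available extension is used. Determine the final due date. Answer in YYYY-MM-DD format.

2004-11-10

9 months from 2004-01-27 is 2004-10-27.
2004-10-27 falls on a Wednesday. The rules make no weekend/holiday allowance, so it remains 2004-10-27.
The 10-business-day extension runs from 2004-10-27 to 2004-11-10.
No adjustment is made for weekends or holidays, so 2004-11-10 stands.
So the filing is due 2004-11-10.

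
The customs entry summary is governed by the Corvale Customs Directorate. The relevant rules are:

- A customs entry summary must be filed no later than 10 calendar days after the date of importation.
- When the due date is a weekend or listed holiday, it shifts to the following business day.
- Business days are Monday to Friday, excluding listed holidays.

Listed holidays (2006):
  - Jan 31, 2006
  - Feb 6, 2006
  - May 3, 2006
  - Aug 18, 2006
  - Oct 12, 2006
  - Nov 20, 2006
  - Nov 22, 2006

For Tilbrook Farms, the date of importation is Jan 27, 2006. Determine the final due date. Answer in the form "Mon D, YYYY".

10 calendar days after Jan 27, 2006 is Feb 6, 2006.
Because Feb 6, 2006 is a listed holiday, the deadline becomes Feb 7, 2006 (Tuesday).
Deadline: Feb 7, 2006.

Feb 7, 2006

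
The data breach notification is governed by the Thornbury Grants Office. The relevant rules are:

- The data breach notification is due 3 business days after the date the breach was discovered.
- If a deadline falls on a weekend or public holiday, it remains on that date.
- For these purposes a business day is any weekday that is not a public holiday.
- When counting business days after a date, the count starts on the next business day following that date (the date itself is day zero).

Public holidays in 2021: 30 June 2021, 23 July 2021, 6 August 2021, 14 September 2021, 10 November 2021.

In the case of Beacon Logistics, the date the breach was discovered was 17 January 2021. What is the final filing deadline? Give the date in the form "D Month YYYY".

20 January 2021

Counting 3 business days after 17 January 2021 (skipping weekends and listed holidays) reaches 20 January 2021.
20 January 2021 is a Wednesday; no weekend or holiday adjustment applies.
So the filing is due 20 January 2021.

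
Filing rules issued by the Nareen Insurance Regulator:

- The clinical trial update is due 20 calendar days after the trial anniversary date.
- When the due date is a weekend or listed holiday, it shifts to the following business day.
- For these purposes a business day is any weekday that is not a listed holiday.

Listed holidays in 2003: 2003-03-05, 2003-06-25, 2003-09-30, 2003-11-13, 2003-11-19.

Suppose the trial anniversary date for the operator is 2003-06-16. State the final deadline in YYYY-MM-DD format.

20 calendar days after 2003-06-16 is 2003-07-06.
2003-07-06 is a Sunday; the next business day is 2003-07-07 (Monday).
So the filing is due 2003-07-07.

2003-07-07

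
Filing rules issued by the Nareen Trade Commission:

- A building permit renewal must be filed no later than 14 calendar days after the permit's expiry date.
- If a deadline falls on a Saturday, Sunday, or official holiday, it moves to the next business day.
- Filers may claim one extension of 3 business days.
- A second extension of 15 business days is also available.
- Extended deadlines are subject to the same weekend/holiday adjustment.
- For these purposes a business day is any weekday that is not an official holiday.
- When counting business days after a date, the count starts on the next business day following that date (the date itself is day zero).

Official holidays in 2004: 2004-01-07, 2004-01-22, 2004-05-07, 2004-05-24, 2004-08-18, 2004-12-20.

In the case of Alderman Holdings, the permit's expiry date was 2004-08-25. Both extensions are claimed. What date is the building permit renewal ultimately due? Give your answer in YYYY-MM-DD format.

14 calendar days after 2004-08-25 is 2004-09-08.
Since 2004-09-08 is a Wednesday and not a holiday, the date is unchanged.
Applying the 3-business-day extension: 3 business days after 2004-09-08 is 2004-09-13.
Since 2004-09-13 is a Monday and not a holiday, the date is unchanged.
The 15-business-day extension runs from 2004-09-13 to 2004-10-04.
2004-10-04 is a Monday and not a listed holiday, so it stands.
So the filing is due 2004-10-04.

2004-10-04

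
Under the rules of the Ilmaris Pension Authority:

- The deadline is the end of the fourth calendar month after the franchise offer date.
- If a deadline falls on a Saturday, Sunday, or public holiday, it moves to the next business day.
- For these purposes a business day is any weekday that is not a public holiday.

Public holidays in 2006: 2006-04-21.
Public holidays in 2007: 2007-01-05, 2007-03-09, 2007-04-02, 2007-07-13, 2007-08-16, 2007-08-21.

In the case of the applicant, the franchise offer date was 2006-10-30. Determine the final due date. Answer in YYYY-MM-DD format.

2007-02-28

The fourth month after 2006-10-30 is February 2007, whose last day is 2007-02-28.
Since 2007-02-28 is a Wednesday and not a holiday, the date is unchanged.
Deadline: 2007-02-28.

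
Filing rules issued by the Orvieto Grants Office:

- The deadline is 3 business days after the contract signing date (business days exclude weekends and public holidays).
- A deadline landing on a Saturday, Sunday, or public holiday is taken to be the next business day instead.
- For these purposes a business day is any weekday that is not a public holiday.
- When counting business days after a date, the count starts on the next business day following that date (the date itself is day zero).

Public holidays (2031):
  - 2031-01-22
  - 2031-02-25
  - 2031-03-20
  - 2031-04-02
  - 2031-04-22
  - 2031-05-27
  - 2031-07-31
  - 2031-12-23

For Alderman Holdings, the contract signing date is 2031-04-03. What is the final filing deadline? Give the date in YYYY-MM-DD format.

2031-04-08

3 business days after 2031-04-03, excluding weekends and holidays, is 2031-04-08.
Since 2031-04-08 is a Tuesday and not a holiday, the date is unchanged.
Deadline: 2031-04-08.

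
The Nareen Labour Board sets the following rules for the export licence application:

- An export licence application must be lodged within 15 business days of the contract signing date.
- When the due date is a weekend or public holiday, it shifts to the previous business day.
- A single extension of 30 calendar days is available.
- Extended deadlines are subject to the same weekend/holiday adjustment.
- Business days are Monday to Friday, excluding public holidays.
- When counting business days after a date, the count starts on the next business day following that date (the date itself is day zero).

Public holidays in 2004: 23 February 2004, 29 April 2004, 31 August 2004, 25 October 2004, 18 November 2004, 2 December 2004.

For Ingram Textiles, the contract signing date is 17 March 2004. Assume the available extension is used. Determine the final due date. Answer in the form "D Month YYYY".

15 business days after 17 March 2004, excluding weekends and holidays, is 7 April 2004.
7 April 2004 (Wednesday) is already a business day.
The 30-calendar-day extension moves the deadline from 7 April 2004 to 7 May 2004.
7 May 2004 falls on a Friday, which is a business day, so no adjustment is needed.
Deadline: 7 May 2004.

7 May 2004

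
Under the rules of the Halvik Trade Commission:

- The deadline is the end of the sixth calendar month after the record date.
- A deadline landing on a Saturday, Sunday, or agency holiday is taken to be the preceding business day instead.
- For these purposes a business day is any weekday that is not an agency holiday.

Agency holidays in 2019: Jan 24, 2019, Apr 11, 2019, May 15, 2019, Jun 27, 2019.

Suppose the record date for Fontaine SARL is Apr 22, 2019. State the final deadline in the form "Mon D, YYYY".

6 months after Apr 22, 2019 is October 2019; that month ends on Oct 31, 2019.
Oct 31, 2019 is a Thursday and not a listed holiday, so it stands.
So the filing is due Oct 31, 2019.

Oct 31, 2019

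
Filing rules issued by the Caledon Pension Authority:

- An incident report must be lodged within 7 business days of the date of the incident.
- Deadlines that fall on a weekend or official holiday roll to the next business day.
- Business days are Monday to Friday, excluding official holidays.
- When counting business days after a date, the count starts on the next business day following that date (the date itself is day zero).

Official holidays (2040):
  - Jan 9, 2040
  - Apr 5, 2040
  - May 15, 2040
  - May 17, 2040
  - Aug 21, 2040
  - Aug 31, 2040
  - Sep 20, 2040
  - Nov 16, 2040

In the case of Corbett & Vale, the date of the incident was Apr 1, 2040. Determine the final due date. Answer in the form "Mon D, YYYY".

Apr 11, 2040

Counting 7 business days after Apr 1, 2040 (skipping weekends and listed holidays) reaches Apr 11, 2040.
Apr 11, 2040 falls on a Wednesday, which is a business day, so no adjustment is needed.
The final due date is Apr 11, 2040.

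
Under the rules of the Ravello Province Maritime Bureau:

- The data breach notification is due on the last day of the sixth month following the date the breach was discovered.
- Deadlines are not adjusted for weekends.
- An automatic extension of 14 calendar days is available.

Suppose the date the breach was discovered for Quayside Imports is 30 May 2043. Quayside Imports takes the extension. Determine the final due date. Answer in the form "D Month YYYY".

The sixth month after 30 May 2043 is November 2043, whose last day is 30 November 2043.
30 November 2043 is a Monday; no weekend or holiday adjustment applies.
The 14-calendar-day extension moves the deadline from 30 November 2043 to 14 December 2043.
No adjustment is made for weekends or holidays, so 14 December 2043 stands.
So the filing is due 14 December 2043.

14 December 2043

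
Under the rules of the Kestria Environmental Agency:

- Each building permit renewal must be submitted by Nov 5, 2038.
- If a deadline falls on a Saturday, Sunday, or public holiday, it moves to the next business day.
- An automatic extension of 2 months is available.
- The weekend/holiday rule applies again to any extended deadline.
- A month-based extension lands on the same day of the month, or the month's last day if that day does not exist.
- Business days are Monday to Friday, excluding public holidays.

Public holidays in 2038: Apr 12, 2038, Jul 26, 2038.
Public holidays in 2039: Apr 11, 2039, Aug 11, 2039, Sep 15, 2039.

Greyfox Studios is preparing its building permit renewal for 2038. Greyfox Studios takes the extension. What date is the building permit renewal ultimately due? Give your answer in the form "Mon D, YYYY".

Start from the fixed due date, Nov 5, 2038.
Nov 5, 2038 falls on a Friday, which is a business day, so no adjustment is needed.
The 2 months extension carries Nov 5, 2038 to Jan 5, 2039.
Jan 5, 2039 (Wednesday) is already a business day.
The final due date is Jan 5, 2039.

Jan 5, 2039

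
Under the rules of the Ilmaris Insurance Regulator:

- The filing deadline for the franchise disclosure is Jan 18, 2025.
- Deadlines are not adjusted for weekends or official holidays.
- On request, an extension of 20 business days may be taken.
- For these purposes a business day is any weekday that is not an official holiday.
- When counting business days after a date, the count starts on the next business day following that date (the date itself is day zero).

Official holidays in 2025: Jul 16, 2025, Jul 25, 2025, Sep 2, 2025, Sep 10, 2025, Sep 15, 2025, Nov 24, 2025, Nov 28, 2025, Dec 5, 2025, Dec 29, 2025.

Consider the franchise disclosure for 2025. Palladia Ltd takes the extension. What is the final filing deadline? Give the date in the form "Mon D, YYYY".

The stated deadline is Jan 18, 2025.
No adjustment is made for weekends or holidays, so Jan 18, 2025 stands.
Applying the 20-business-day extension: 20 business days after Jan 18, 2025 is Feb 14, 2025.
No adjustment is made for weekends or holidays, so Feb 14, 2025 stands.
The final due date is Feb 14, 2025.

Feb 14, 2025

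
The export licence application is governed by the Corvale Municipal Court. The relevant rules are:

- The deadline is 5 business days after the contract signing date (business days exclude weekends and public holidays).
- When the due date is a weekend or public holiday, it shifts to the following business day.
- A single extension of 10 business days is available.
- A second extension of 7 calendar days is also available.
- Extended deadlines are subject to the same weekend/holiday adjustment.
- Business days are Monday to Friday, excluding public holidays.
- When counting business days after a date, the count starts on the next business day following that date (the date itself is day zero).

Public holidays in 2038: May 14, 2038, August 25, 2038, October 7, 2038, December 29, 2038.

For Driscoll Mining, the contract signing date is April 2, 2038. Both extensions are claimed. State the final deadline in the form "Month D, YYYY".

April 30, 2038

Counting 5 business days after April 2, 2038 (skipping weekends and listed holidays) reaches April 9, 2038.
Since April 9, 2038 is a Friday and not a holiday, the date is unchanged.
The 10-business-day extension runs from April 9, 2038 to April 23, 2038.
April 23, 2038 falls on a Friday, which is a business day, so no adjustment is needed.
Applying the 7-calendar-day extension: April 23, 2038 + 7 days = April 30, 2038.
April 30, 2038 falls on a Friday, which is a business day, so no adjustment is needed.
So the filing is due April 30, 2038.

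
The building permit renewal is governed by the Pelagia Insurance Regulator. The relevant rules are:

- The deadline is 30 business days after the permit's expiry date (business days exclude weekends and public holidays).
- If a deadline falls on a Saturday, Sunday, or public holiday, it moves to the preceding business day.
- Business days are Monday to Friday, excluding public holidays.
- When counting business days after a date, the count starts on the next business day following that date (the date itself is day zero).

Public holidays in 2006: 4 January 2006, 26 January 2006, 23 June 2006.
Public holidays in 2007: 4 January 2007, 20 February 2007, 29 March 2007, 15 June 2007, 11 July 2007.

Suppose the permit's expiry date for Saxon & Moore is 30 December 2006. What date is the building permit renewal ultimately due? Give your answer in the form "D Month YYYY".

Counting 30 business days after 30 December 2006 (skipping weekends and listed holidays) reaches 12 February 2007.
Since 12 February 2007 is a Monday and not a holiday, the date is unchanged.
Final deadline: 12 February 2007.

12 February 2007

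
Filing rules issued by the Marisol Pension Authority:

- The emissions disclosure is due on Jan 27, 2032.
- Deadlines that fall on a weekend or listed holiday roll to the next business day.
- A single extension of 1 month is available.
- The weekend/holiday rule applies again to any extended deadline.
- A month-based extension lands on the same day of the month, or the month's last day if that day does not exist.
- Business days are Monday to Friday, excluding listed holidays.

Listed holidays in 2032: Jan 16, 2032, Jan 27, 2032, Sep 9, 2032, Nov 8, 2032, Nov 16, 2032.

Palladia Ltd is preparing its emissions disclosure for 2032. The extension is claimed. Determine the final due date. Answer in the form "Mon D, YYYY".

Mar 1, 2032

The stated deadline is Jan 27, 2032.
Jan 27, 2032 falls on a listed holiday. Rolling to the next business day gives Jan 28, 2032, a Wednesday.
Applying the 1 month extension: 1 month after Jan 28, 2032 is Feb 28, 2032.
Feb 28, 2032 falls on a Saturday. Rolling to the next business day gives Mar 1, 2032, a Monday.
The final due date is Mar 1, 2032.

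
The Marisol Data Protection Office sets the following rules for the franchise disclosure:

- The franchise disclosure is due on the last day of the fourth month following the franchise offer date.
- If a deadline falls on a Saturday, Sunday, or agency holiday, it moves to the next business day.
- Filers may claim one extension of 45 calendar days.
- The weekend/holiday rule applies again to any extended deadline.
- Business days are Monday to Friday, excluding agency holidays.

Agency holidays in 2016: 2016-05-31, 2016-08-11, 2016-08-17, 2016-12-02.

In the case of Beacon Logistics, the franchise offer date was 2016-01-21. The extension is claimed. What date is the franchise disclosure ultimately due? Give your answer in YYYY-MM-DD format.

4 months after 2016-01-21 falls in May 2016; the last day of that month is 2016-05-31.
2016-05-31 is a listed holiday; the next business day is 2016-06-01 (Wednesday).
The 45-calendar-day extension moves the deadline from 2016-06-01 to 2016-07-16.
2016-07-16 falls on a Saturday. Rolling to the next business day gives 2016-07-18, a Monday.
So the filing is due 2016-07-18.

2016-07-18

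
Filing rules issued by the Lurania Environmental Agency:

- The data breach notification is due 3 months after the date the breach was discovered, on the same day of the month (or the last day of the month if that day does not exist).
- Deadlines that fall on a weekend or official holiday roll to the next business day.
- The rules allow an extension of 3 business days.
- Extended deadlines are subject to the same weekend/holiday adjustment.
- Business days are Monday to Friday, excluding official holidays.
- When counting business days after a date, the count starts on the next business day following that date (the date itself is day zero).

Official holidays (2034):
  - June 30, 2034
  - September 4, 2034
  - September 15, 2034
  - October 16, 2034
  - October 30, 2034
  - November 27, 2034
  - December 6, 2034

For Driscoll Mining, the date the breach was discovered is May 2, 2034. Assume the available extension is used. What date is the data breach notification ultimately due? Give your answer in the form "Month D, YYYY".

3 months after May 2, 2034, on the same day of the month, is August 2, 2034.
August 2, 2034 falls on a Wednesday, which is a business day, so no adjustment is needed.
The 3-business-day extension runs from August 2, 2034 to August 7, 2034.
August 7, 2034 is a Monday and not a listed holiday, so it stands.
Final deadline: August 7, 2034.

August 7, 2034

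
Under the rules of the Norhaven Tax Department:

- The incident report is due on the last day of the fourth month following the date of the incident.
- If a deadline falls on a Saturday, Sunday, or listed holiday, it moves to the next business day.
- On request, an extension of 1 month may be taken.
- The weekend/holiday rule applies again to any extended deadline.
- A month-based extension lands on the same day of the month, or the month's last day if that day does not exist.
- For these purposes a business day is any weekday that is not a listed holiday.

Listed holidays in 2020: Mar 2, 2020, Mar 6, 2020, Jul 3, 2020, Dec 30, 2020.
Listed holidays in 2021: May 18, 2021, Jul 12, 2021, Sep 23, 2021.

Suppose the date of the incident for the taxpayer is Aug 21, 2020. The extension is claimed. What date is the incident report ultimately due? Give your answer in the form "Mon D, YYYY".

4 months after Aug 21, 2020 falls in December 2020; the last day of that month is Dec 31, 2020.
Dec 31, 2020 is a Thursday and not a listed holiday, so it stands.
Applying the 1 month extension: 1 month after Dec 31, 2020 is Jan 31, 2021.
Jan 31, 2021 falls on a Sunday. Rolling to the next business day gives Feb 1, 2021, a Monday.
Final deadline: Feb 1, 2021.

Feb 1, 2021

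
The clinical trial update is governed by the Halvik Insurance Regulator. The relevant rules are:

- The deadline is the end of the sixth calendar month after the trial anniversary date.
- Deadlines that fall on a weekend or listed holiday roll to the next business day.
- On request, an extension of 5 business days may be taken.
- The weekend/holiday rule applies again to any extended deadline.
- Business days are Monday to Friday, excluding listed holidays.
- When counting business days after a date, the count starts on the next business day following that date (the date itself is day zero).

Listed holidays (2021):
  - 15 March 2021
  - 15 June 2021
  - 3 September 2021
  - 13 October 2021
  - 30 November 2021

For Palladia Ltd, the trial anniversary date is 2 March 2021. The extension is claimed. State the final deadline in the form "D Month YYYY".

7 October 2021

The sixth month after 2 March 2021 is September 2021, whose last day is 30 September 2021.
Since 30 September 2021 is a Thursday and not a holiday, the date is unchanged.
Applying the 5-business-day extension: 5 business days after 30 September 2021 is 7 October 2021.
Since 7 October 2021 is a Thursday and not a holiday, the date is unchanged.
So the filing is due 7 October 2021.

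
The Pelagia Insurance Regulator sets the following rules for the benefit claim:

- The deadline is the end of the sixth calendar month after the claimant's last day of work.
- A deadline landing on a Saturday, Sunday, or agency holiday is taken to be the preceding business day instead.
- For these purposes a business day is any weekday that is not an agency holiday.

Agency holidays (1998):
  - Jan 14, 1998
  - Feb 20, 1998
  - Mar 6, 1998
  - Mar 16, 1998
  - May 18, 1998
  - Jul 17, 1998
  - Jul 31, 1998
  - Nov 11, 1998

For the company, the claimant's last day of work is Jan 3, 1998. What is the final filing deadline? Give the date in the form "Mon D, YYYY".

The sixth month after Jan 3, 1998 is July 1998, whose last day is Jul 31, 1998.
Jul 31, 1998 is a listed holiday, so it moves to the preceding business day, Jul 30, 1998 (Thursday).
So the filing is due Jul 30, 1998.

Jul 30, 1998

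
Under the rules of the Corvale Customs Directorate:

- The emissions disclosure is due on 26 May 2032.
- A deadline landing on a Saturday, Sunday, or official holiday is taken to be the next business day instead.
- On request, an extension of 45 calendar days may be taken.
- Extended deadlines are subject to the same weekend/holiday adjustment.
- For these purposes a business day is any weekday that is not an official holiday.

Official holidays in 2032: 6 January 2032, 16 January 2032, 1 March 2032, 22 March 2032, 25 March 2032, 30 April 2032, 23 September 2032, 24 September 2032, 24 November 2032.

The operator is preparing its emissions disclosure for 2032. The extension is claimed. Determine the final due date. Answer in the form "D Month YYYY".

12 July 2032

Start from the fixed due date, 26 May 2032.
Since 26 May 2032 is a Wednesday and not a holiday, the date is unchanged.
The 45-calendar-day extension moves the deadline from 26 May 2032 to 10 July 2032.
10 July 2032 is a Saturday; the next business day is 12 July 2032 (Monday).
The final due date is 12 July 2032.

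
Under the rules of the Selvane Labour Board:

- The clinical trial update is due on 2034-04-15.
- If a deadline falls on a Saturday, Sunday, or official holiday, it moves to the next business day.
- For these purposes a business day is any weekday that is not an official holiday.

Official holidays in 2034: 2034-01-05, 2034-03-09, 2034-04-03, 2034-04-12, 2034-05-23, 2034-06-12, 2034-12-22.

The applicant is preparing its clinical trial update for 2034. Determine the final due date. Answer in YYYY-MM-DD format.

The stated deadline is 2034-04-15.
2034-04-15 is a Saturday; the next business day is 2034-04-17 (Monday).
So the filing is due 2034-04-17.

2034-04-17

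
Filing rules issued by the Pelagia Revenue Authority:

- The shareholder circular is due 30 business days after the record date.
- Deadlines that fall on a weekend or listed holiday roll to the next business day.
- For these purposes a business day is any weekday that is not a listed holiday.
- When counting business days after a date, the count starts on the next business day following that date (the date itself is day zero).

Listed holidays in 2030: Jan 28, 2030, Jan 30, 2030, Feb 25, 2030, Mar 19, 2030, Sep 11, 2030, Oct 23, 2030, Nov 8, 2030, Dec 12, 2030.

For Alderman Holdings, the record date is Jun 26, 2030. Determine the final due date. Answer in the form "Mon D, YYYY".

Starting the day after Jun 26, 2030 and counting 30 business days lands on Aug 7, 2030.
Aug 7, 2030 (Wednesday) is already a business day.
Deadline: Aug 7, 2030.

Aug 7, 2030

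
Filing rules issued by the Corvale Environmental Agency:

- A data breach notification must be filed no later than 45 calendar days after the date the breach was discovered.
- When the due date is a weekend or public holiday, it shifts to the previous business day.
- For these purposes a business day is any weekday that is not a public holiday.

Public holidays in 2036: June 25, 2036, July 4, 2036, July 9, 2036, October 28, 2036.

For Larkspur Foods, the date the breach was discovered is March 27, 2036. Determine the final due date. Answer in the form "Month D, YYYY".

Adding 45 calendar days to March 27, 2036 gives May 11, 2036.
May 11, 2036 is a Sunday, so it moves to the preceding business day, May 9, 2036 (Friday).
The final due date is May 9, 2036.

May 9, 2036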